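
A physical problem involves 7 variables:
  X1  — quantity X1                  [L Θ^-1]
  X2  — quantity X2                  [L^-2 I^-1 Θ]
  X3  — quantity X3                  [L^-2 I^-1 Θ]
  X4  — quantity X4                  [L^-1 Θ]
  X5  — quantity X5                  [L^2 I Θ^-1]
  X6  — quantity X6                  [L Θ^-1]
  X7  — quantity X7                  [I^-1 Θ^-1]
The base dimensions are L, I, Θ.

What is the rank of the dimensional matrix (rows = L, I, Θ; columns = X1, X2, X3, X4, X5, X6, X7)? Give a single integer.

2

Exponent matrix [L,I,Θ] × [X1,X2,X3,X4,X5,X6,X7]:
  L: [ 1 -2 -2 -1  2  1  0]
  I: [ 0 -1 -1  0  1  0 -1]
  Θ: [-1  1  1  1 -1 -1 -1]
Row reduction gives pivot columns X1,X2; rank = 2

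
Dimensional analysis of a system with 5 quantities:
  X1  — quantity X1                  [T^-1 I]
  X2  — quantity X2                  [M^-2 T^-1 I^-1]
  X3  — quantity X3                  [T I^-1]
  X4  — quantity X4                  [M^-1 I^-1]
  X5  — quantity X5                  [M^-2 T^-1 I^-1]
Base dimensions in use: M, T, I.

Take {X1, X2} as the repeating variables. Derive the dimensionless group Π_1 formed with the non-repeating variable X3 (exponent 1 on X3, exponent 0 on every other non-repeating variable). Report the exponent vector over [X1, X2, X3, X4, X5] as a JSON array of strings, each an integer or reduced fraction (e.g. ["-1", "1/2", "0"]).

["1", "0", "1", "0", "0"]

Exponent matrix [M,T,I] × [X1,X2,X3,X4,X5]:
  M: [ 0 -2  0 -1 -2]
  T: [-1 -1  1  0 -1]
  I: [ 1 -1 -1 -1 -1]
Row reduction gives pivot columns X1,X2; rank = 2
Repeat: X1,X2; free: X3,X4,X5
RREF:
  r0: [   1    0   -1 -1/2    0]
  r1: [   0    1    0  1/2    1]
  r2: [   0    0    0    0    0]
Fix exponent of X3 at 1, X4 at 0, X5 at 0; solve each RREF row for its pivot's exponent:
  r0: exp(X1) + (-1)·1 = 0 ⇒ exp(X1) = 1
  r1: exp(X2) + (0)·1 = 0 ⇒ exp(X2) = 0
Π_1 = X1 · X3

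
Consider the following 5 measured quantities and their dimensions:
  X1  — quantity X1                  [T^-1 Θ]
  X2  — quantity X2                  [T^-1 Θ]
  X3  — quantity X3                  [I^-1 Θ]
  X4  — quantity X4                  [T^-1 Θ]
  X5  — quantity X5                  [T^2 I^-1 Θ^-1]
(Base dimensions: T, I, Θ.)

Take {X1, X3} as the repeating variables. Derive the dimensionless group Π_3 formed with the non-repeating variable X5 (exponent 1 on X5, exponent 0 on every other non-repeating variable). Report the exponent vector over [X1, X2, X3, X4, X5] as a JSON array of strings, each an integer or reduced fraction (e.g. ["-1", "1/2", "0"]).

Exponent matrix [T,I,Θ] × [X1,X2,X3,X4,X5]:
  T: [-1 -1  0 -1  2]
  I: [ 0  0 -1  0 -1]
  Θ: [ 1  1  1  1 -1]
Echelon form has 2 nonzero rows (pivots: X1,X3)
Pivot set = {X1,X3}, free = {X2,X4,X5}
RREF:
  r0: [   1    1    0    1   -2]
  r1: [   0    0    1    0    1]
  r2: [   0    0    0    0    0]
Fix exponent of X5 at 1, X2 at 0, X4 at 0; solve each RREF row for its pivot's exponent:
  r0: exp(X1) + (-2)·1 = 0 ⇒ exp(X1) = 2
  r1: exp(X3) + (1)·1 = 0 ⇒ exp(X3) = -1
Π_3 = X1^2 · X3^-1 · X5

["2", "0", "-1", "0", "1"]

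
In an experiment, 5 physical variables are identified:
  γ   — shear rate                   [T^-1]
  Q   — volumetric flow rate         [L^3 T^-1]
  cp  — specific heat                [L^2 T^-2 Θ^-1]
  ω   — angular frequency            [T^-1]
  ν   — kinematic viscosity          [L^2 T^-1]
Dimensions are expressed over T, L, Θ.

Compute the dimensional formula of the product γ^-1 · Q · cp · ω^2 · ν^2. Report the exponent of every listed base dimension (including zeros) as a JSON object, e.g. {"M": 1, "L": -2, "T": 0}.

Dimensional matrix (T×L×Θ by γ×Q×cp×ω×ν):
  T: [-1 -1 -2 -1 -1]
  L: [ 0  3  2  0  2]
  Θ: [ 0  0 -1  0  0]
  [T]: (-1)·-1+(1)·-1+(1)·-2+(2)·-1+(2)·-1 = -6
  [L]: (-1)·0+(1)·3+(1)·2+(2)·0+(2)·2 = 9
  [Θ]: (-1)·0+(1)·0+(1)·-1+(2)·0+(2)·0 = -1
⇒ T^-6 L^9 Θ^-1

{"T": -6, "L": 9, "Θ": -1}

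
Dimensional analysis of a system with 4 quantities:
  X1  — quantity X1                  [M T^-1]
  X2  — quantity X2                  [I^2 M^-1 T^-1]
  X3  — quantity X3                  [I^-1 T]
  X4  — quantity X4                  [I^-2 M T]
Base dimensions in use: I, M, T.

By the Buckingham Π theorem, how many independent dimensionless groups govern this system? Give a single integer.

Write exponents as rows I,M,T / cols X1,X2,X3,X4:
  I: [ 0  2 -1 -2]
  M: [ 1 -1  0  1]
  T: [-1 -1  1  1]
RREF → pivots at {X1,X2} ⇒ r = 2
Π count = n − r = 4 − 2 = 2

2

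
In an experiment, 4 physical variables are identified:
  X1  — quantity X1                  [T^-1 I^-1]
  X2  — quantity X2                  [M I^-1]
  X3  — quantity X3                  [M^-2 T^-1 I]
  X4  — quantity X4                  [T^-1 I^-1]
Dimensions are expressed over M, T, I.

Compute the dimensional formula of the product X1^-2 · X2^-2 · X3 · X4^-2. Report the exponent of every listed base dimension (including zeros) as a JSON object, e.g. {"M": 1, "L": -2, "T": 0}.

{"M": -4, "T": 3, "I": 7}

Exponent matrix [M,T,I] × [X1,X2,X3,X4]:
  M: [ 0  1 -2  0]
  T: [-1  0 -1 -1]
  I: [-1 -1  1 -1]
  [M]: (-2)·0+(-2)·1+(1)·-2+(-2)·0 = -4
  [T]: (-2)·-1+(-2)·0+(1)·-1+(-2)·-1 = 3
  [I]: (-2)·-1+(-2)·-1+(1)·1+(-2)·-1 = 7
⇒ M^-4 T^3 I^7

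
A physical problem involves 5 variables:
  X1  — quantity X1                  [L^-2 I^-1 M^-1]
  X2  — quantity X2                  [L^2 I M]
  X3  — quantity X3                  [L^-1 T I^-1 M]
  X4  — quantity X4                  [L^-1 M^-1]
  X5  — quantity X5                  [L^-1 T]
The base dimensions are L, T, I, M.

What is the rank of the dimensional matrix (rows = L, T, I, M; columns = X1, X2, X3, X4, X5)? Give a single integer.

Dimensional matrix (L×T×I×M by X1×X2×X3×X4×X5):
  L: [-2  2 -1 -1 -1]
  T: [ 0  0  1  0  1]
  I: [-1  1 -1  0  0]
  M: [-1  1  1 -1  0]
Row reduction gives pivot columns X1,X3,X4; rank = 3

3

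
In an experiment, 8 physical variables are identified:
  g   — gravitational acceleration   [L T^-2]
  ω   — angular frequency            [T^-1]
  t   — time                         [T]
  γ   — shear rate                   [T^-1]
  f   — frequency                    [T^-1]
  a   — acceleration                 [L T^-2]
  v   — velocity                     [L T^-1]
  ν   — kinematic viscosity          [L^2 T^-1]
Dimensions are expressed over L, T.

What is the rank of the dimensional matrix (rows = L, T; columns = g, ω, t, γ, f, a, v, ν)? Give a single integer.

Dimensional matrix (L×T by g×ω×t×γ×f×a×v×ν):
  L: [ 1  0  0  0  0  1  1  2]
  T: [-2 -1  1 -1 -1 -2 -1 -1]
Echelon form has 2 nonzero rows (pivots: g,ω)

2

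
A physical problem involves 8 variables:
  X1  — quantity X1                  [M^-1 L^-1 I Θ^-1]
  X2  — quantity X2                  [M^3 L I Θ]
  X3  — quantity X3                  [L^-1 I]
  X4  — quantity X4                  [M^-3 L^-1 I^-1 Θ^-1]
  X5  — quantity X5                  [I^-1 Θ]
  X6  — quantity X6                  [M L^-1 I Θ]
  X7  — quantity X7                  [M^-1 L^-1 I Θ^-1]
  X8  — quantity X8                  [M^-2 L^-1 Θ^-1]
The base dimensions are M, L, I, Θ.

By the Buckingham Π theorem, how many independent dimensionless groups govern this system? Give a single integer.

Dimensional matrix (M×L×I×Θ by X1×X2×X3×X4×X5×X6×X7×X8):
  M: [-1  3  0 -3  0  1 -1 -2]
  L: [-1  1 -1 -1  0 -1 -1 -1]
  I: [ 1  1  1 -1 -1  1  1  0]
  Θ: [-1  1  0 -1  1  1 -1 -1]
Echelon form has 3 nonzero rows (pivots: X1,X2,X3)
n=8, r=3 ⇒ 5 dimensionless groups

5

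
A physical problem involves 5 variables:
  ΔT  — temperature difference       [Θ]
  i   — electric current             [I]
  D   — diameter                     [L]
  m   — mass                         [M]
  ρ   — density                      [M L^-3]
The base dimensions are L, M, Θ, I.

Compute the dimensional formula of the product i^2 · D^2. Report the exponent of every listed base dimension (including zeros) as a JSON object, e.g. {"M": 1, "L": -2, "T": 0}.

Exponent matrix [L,M,Θ,I] × [ΔT,i,D,m,ρ]:
  L: [ 0  0  1  0 -3]
  M: [ 0  0  0  1  1]
  Θ: [ 1  0  0  0  0]
  I: [ 0  1  0  0  0]
  [L]: (2)·0+(2)·1 = 2
  [M]: (2)·0+(2)·0 = 0
  [Θ]: (2)·0+(2)·0 = 0
  [I]: (2)·1+(2)·0 = 2
⇒ L^2 I^2

{"L": 2, "M": 0, "Θ": 0, "I": 2}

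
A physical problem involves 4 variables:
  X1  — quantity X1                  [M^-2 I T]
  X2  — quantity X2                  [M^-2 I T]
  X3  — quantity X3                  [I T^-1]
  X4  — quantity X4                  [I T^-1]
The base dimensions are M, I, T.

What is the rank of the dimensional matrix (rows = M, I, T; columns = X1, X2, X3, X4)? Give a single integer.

2

Write exponents as rows M,I,T / cols X1,X2,X3,X4:
  M: [-2 -2  0  0]
  I: [ 1  1  1  1]
  T: [ 1  1 -1 -1]
RREF → pivots at {X1,X3} ⇒ r = 2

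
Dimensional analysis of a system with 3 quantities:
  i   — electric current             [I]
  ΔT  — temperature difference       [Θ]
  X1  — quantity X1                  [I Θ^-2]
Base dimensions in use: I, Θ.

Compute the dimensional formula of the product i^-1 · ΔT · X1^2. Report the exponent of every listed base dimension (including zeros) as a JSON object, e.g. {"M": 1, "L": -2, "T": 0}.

Exponent matrix [I,Θ] × [i,ΔT,X1]:
  I: [ 1  0  1]
  Θ: [ 0  1 -2]
  [I]: (-1)·1+(1)·0+(2)·1 = 1
  [Θ]: (-1)·0+(1)·1+(2)·-2 = -3
⇒ I Θ^-3

{"I": 1, "Θ": -3}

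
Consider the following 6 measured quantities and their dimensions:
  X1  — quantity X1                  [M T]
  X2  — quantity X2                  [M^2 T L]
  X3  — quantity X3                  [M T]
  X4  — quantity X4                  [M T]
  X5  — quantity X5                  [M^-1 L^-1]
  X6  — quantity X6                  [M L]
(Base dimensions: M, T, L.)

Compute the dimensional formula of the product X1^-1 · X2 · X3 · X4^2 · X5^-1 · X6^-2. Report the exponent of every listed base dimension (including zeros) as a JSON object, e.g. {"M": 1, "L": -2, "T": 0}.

{"M": 3, "T": 3, "L": 0}

Exponent matrix [M,T,L] × [X1,X2,X3,X4,X5,X6]:
  M: [ 1  2  1  1 -1  1]
  T: [ 1  1  1  1  0  0]
  L: [ 0  1  0  0 -1  1]
  [M]: (-1)·1+(1)·2+(1)·1+(2)·1+(-1)·-1+(-2)·1 = 3
  [T]: (-1)·1+(1)·1+(1)·1+(2)·1+(-1)·0+(-2)·0 = 3
  [L]: (-1)·0+(1)·1+(1)·0+(2)·0+(-1)·-1+(-2)·1 = 0
⇒ M^3 T^3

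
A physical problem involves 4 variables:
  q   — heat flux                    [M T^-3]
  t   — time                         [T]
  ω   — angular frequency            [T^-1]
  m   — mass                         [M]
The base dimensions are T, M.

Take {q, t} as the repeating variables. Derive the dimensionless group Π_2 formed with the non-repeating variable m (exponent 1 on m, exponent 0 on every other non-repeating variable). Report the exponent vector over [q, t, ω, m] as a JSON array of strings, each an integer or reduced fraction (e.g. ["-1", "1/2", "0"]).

Exponent matrix [T,M] × [q,t,ω,m]:
  T: [-3  1 -1  0]
  M: [ 1  0  0  1]
Echelon form has 2 nonzero rows (pivots: q,t)
Pivot set = {q,t}, free = {ω,m}
RREF:
  r0: [   1    0    0    1]
  r1: [   0    1   -1    3]
Fix exponent of m at 1, ω at 0; solve each RREF row for its pivot's exponent:
  r0: exp(q) + (1)·1 = 0 ⇒ exp(q) = -1
  r1: exp(t) + (3)·1 = 0 ⇒ exp(t) = -3
Π_2 = q^-1 · t^-3 · m

["-1", "-3", "0", "1"]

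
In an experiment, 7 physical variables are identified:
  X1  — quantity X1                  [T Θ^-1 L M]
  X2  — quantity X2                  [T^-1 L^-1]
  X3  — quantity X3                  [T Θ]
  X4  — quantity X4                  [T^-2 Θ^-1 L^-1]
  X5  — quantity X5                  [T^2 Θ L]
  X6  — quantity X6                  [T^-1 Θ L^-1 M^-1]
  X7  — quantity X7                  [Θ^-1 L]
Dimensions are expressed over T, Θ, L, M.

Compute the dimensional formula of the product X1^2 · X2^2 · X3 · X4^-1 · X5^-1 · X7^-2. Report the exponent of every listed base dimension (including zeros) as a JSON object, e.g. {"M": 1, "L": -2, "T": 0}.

{"T": 1, "Θ": 1, "L": -2, "M": 2}

Exponent matrix [T,Θ,L,M] × [X1,X2,X3,X4,X5,X6,X7]:
  T: [ 1 -1  1 -2  2 -1  0]
  Θ: [-1  0  1 -1  1  1 -1]
  L: [ 1 -1  0 -1  1 -1  1]
  M: [ 1  0  0  0  0 -1  0]
  [T]: (2)·1+(2)·-1+(1)·1+(-1)·-2+(-1)·2+(-2)·0 = 1
  [Θ]: (2)·-1+(2)·0+(1)·1+(-1)·-1+(-1)·1+(-2)·-1 = 1
  [L]: (2)·1+(2)·-1+(1)·0+(-1)·-1+(-1)·1+(-2)·1 = -2
  [M]: (2)·1+(2)·0+(1)·0+(-1)·0+(-1)·0+(-2)·0 = 2
⇒ T Θ L^-2 M^2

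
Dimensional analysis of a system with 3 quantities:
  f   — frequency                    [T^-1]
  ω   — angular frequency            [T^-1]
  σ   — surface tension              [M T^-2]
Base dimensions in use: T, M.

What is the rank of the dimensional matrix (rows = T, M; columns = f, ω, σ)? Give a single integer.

2

Exponent matrix [T,M] × [f,ω,σ]:
  T: [-1 -1 -2]
  M: [ 0  0  1]
Row reduction gives pivot columns f,σ; rank = 2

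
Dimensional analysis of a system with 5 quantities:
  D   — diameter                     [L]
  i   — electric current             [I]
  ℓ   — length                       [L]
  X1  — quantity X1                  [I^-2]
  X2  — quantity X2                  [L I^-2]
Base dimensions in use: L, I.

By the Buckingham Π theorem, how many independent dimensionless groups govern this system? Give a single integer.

Dimensional matrix (L×I by D×i×ℓ×X1×X2):
  L: [ 1  0  1  0  1]
  I: [ 0  1  0 -2 -2]
Row reduction gives pivot columns D,i; rank = 2
5 vars − rank 2 = 3 Π groups

3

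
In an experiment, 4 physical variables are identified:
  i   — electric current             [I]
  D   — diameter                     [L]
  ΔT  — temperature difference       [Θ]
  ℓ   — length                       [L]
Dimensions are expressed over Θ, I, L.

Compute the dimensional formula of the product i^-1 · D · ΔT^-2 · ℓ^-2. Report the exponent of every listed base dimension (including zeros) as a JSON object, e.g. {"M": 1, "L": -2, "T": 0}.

{"Θ": -2, "I": -1, "L": -1}

Write exponents as rows Θ,I,L / cols i,D,ΔT,ℓ:
  Θ: [ 0  0  1  0]
  I: [ 1  0  0  0]
  L: [ 0  1  0  1]
  [Θ]: (-1)·0+(1)·0+(-2)·1+(-2)·0 = -2
  [I]: (-1)·1+(1)·0+(-2)·0+(-2)·0 = -1
  [L]: (-1)·0+(1)·1+(-2)·0+(-2)·1 = -1
⇒ Θ^-2 I^-1 L^-1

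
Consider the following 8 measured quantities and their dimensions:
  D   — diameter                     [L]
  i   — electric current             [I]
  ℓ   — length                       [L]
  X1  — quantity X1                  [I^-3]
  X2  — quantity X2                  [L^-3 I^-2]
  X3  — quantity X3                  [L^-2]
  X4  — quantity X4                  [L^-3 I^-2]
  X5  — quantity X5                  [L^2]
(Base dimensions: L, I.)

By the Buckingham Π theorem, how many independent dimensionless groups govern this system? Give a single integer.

Write exponents as rows L,I / cols D,i,ℓ,X1,X2,X3,X4,X5:
  L: [ 1  0  1  0 -3 -2 -3  2]
  I: [ 0  1  0 -3 -2  0 -2  0]
Row reduction gives pivot columns D,i; rank = 2
Π count = n − r = 8 − 2 = 6

6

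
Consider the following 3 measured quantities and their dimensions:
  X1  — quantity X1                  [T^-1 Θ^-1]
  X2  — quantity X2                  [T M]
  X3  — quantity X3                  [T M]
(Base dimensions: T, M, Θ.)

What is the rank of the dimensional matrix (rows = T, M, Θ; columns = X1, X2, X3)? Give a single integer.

Exponent matrix [T,M,Θ] × [X1,X2,X3]:
  T: [-1  1  1]
  M: [ 0  1  1]
  Θ: [-1  0  0]
Row reduction gives pivot columns X1,X2; rank = 2

2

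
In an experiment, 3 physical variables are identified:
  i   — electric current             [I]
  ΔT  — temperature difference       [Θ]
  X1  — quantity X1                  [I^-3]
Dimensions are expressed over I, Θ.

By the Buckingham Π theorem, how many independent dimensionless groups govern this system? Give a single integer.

1

Exponent matrix [I,Θ] × [i,ΔT,X1]:
  I: [ 1  0 -3]
  Θ: [ 0  1  0]
Row reduction gives pivot columns i,ΔT; rank = 2
3 vars − rank 2 = 1 Π group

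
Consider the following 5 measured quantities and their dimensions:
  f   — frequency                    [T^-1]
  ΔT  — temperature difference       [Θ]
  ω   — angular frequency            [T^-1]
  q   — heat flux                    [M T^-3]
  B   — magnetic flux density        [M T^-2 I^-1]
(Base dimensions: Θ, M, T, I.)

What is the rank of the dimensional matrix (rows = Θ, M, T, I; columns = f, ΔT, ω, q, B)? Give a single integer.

4

Write exponents as rows Θ,M,T,I / cols f,ΔT,ω,q,B:
  Θ: [ 0  1  0  0  0]
  M: [ 0  0  0  1  1]
  T: [-1  0 -1 -3 -2]
  I: [ 0  0  0  0 -1]
RREF → pivots at {f,ΔT,q,B} ⇒ r = 4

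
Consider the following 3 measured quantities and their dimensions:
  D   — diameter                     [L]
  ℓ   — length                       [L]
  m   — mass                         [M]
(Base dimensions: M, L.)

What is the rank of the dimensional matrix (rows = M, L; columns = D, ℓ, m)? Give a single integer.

Write exponents as rows M,L / cols D,ℓ,m:
  M: [ 0  0  1]
  L: [ 1  1  0]
RREF → pivots at {D,m} ⇒ r = 2

2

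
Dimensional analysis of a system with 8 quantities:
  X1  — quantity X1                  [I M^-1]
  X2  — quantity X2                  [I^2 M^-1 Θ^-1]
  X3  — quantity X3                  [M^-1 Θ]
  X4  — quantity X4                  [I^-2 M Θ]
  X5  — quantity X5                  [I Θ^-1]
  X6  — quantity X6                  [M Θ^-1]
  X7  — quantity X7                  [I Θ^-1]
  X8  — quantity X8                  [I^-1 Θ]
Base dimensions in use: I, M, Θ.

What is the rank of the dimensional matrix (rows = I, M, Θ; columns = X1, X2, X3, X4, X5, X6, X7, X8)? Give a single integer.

2

Dimensional matrix (I×M×Θ by X1×X2×X3×X4×X5×X6×X7×X8):
  I: [ 1  2  0 -2  1  0  1 -1]
  M: [-1 -1 -1  1  0  1  0  0]
  Θ: [ 0 -1  1  1 -1 -1 -1  1]
Echelon form has 2 nonzero rows (pivots: X1,X2)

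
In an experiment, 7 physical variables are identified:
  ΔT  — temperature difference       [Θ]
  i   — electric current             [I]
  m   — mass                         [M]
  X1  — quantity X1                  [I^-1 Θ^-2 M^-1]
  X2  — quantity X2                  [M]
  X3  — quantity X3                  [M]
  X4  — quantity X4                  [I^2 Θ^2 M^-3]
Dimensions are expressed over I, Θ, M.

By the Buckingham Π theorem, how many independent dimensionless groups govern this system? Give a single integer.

4

Exponent matrix [I,Θ,M] × [ΔT,i,m,X1,X2,X3,X4]:
  I: [ 0  1  0 -1  0  0  2]
  Θ: [ 1  0  0 -2  0  0  2]
  M: [ 0  0  1 -1  1  1 -3]
Echelon form has 3 nonzero rows (pivots: ΔT,i,m)
7 vars − rank 3 = 4 Π groups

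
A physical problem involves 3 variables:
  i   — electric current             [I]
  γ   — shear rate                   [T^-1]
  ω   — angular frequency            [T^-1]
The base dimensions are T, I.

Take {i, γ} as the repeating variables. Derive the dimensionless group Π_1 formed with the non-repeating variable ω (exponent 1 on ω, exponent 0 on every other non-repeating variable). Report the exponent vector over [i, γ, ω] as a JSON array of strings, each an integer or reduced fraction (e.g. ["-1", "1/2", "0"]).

["0", "-1", "1"]

Exponent matrix [T,I] × [i,γ,ω]:
  T: [ 0 -1 -1]
  I: [ 1  0  0]
Echelon form has 2 nonzero rows (pivots: i,γ)
Pivot set = {i,γ}, free = {ω}
RREF:
  r0: [   1    0    0]
  r1: [   0    1    1]
Fix exponent of ω at 1; solve each RREF row for its pivot's exponent:
  r0: exp(i) + (0)·1 = 0 ⇒ exp(i) = 0
  r1: exp(γ) + (1)·1 = 0 ⇒ exp(γ) = -1
Π_1 = γ^-1 · ω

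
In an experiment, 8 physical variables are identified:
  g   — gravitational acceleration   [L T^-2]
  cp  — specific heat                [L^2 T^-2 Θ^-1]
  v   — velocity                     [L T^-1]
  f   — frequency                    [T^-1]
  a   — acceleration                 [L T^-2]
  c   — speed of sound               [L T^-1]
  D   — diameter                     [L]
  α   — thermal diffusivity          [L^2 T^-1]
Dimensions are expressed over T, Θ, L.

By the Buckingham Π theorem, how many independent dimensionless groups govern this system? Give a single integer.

Dimensional matrix (T×Θ×L by g×cp×v×f×a×c×D×α):
  T: [-2 -2 -1 -1 -2 -1  0 -1]
  Θ: [ 0 -1  0  0  0  0  0  0]
  L: [ 1  2  1  0  1  1  1  2]
Row reduction gives pivot columns g,cp,v; rank = 3
n=8, r=3 ⇒ 5 dimensionless groups

5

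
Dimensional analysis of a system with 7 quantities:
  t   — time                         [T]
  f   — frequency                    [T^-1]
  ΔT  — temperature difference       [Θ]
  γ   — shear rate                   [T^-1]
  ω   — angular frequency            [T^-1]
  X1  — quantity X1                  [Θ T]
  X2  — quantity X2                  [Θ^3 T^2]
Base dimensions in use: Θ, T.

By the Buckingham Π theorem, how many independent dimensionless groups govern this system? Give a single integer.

5

Write exponents as rows Θ,T / cols t,f,ΔT,γ,ω,X1,X2:
  Θ: [ 0  0  1  0  0  1  3]
  T: [ 1 -1  0 -1 -1  1  2]
Echelon form has 2 nonzero rows (pivots: t,ΔT)
n=7, r=2 ⇒ 5 dimensionless groups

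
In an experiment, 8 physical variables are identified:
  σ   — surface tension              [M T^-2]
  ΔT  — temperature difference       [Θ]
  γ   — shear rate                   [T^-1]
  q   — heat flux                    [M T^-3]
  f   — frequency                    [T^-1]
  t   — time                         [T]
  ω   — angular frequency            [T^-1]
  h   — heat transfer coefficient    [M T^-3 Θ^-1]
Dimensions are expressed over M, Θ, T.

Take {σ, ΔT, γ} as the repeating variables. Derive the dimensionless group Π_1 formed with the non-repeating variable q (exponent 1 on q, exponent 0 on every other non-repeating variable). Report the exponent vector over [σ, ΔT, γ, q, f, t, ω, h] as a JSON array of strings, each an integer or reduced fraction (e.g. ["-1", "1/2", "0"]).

Dimensional matrix (M×Θ×T by σ×ΔT×γ×q×f×t×ω×h):
  M: [ 1  0  0  1  0  0  0  1]
  Θ: [ 0  1  0  0  0  0  0 -1]
  T: [-2  0 -1 -3 -1  1 -1 -3]
Echelon form has 3 nonzero rows (pivots: σ,ΔT,γ)
Pivot set = {σ,ΔT,γ}, free = {q,f,t,ω,h}
RREF:
  r0: [   1    0    0    1    0    0    0    1]
  r1: [   0    1    0    0    0    0    0   -1]
  r2: [   0    0    1    1    1   -1    1    1]
Fix exponent of q at 1, f at 0, t at 0, ω at 0, h at 0; solve each RREF row for its pivot's exponent:
  r0: exp(σ) + (1)·1 = 0 ⇒ exp(σ) = -1
  r1: exp(ΔT) + (0)·1 = 0 ⇒ exp(ΔT) = 0
  r2: exp(γ) + (1)·1 = 0 ⇒ exp(γ) = -1
Π_1 = σ^-1 · γ^-1 · q

["-1", "0", "-1", "1", "0", "0", "0", "0"]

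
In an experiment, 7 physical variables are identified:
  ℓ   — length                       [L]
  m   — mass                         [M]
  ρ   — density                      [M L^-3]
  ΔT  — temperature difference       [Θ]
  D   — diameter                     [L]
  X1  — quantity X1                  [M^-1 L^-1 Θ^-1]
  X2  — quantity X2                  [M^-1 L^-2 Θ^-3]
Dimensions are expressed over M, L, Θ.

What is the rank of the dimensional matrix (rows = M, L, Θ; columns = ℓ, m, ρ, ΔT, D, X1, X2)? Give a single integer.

Dimensional matrix (M×L×Θ by ℓ×m×ρ×ΔT×D×X1×X2):
  M: [ 0  1  1  0  0 -1 -1]
  L: [ 1  0 -3  0  1 -1 -2]
  Θ: [ 0  0  0  1  0 -1 -3]
Row reduction gives pivot columns ℓ,m,ΔT; rank = 3

3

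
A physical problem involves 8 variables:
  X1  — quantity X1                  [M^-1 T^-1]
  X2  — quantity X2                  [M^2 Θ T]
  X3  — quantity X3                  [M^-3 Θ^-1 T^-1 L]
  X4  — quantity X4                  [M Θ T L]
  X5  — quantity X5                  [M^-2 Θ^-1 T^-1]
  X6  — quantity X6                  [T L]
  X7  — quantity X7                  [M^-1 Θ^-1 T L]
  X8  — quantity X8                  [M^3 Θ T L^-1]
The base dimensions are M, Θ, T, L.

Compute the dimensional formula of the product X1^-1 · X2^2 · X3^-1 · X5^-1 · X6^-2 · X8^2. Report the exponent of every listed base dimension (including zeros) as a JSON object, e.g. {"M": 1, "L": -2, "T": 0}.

{"M": 16, "Θ": 6, "T": 5, "L": -5}

Exponent matrix [M,Θ,T,L] × [X1,X2,X3,X4,X5,X6,X7,X8]:
  M: [-1  2 -3  1 -2  0 -1  3]
  Θ: [ 0  1 -1  1 -1  0 -1  1]
  T: [-1  1 -1  1 -1  1  1  1]
  L: [ 0  0  1  1  0  1  1 -1]
  [M]: (-1)·-1+(2)·2+(-1)·-3+(-1)·-2+(-2)·0+(2)·3 = 16
  [Θ]: (-1)·0+(2)·1+(-1)·-1+(-1)·-1+(-2)·0+(2)·1 = 6
  [T]: (-1)·-1+(2)·1+(-1)·-1+(-1)·-1+(-2)·1+(2)·1 = 5
  [L]: (-1)·0+(2)·0+(-1)·1+(-1)·0+(-2)·1+(2)·-1 = -5
⇒ M^16 Θ^6 T^5 L^-5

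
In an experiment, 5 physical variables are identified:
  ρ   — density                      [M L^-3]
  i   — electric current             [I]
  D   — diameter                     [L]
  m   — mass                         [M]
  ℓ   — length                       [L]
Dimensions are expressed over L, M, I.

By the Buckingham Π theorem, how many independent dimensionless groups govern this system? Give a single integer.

2

Exponent matrix [L,M,I] × [ρ,i,D,m,ℓ]:
  L: [-3  0  1  0  1]
  M: [ 1  0  0  1  0]
  I: [ 0  1  0  0  0]
Row reduction gives pivot columns ρ,i,D; rank = 3
n=5, r=3 ⇒ 2 dimensionless groups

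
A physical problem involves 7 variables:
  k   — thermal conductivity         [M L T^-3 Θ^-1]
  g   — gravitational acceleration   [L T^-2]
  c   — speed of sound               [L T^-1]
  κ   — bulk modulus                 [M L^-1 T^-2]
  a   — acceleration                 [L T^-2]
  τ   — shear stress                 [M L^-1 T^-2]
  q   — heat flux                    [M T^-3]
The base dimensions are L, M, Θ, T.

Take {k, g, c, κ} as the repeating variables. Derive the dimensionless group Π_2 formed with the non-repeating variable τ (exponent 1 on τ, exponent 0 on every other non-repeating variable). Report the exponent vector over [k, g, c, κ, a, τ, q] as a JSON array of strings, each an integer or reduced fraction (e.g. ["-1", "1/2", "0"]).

["0", "0", "0", "-1", "0", "1", "0"]

Write exponents as rows L,M,Θ,T / cols k,g,c,κ,a,τ,q:
  L: [ 1  1  1 -1  1 -1  0]
  M: [ 1  0  0  1  0  1  1]
  Θ: [-1  0  0  0  0  0  0]
  T: [-3 -2 -1 -2 -2 -2 -3]
RREF → pivots at {k,g,c,κ} ⇒ r = 4
Repeat: k,g,c,κ; free: a,τ,q
RREF:
  r0: [   1    0    0    0    0    0    0]
  r1: [   0    1    0    0    1    0    0]
  r2: [   0    0    1    0    0    0    1]
  r3: [   0    0    0    1    0    1    1]
Fix exponent of τ at 1, a at 0, q at 0; solve each RREF row for its pivot's exponent:
  r0: exp(k) + (0)·1 = 0 ⇒ exp(k) = 0
  r1: exp(g) + (0)·1 = 0 ⇒ exp(g) = 0
  r2: exp(c) + (0)·1 = 0 ⇒ exp(c) = 0
  r3: exp(κ) + (1)·1 = 0 ⇒ exp(κ) = -1
Π_2 = κ^-1 · τ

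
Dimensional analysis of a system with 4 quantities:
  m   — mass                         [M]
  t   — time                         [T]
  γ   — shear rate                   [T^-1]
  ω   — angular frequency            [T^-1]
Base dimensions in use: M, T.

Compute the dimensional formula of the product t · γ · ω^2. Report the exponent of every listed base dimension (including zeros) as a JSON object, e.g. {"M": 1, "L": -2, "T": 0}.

{"M": 0, "T": -2}

Exponent matrix [M,T] × [m,t,γ,ω]:
  M: [ 1  0  0  0]
  T: [ 0  1 -1 -1]
  [M]: (1)·0+(1)·0+(2)·0 = 0
  [T]: (1)·1+(1)·-1+(2)·-1 = -2
⇒ T^-2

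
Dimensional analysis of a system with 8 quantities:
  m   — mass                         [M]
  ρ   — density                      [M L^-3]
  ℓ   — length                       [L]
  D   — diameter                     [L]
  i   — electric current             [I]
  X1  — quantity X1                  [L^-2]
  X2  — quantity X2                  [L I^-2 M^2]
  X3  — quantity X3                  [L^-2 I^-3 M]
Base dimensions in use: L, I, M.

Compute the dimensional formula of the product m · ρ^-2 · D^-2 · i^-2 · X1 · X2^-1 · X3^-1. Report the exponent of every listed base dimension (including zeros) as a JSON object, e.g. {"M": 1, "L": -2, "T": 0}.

Exponent matrix [L,I,M] × [m,ρ,ℓ,D,i,X1,X2,X3]:
  L: [ 0 -3  1  1  0 -2  1 -2]
  I: [ 0  0  0  0  1  0 -2 -3]
  M: [ 1  1  0  0  0  0  2  1]
  [L]: (1)·0+(-2)·-3+(-2)·1+(-2)·0+(1)·-2+(-1)·1+(-1)·-2 = 3
  [I]: (1)·0+(-2)·0+(-2)·0+(-2)·1+(1)·0+(-1)·-2+(-1)·-3 = 3
  [M]: (1)·1+(-2)·1+(-2)·0+(-2)·0+(1)·0+(-1)·2+(-1)·1 = -4
⇒ L^3 I^3 M^-4

{"L": 3, "I": 3, "M": -4}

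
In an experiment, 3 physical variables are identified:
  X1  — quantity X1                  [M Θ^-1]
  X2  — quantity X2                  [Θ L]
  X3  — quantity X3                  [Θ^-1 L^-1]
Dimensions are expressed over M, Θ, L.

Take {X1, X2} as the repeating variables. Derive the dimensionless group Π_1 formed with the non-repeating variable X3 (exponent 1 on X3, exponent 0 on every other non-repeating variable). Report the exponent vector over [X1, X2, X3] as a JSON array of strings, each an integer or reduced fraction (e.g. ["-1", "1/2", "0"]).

Dimensional matrix (M×Θ×L by X1×X2×X3):
  M: [ 1  0  0]
  Θ: [-1  1 -1]
  L: [ 0  1 -1]
Echelon form has 2 nonzero rows (pivots: X1,X2)
Repeat: X1,X2; free: X3
RREF:
  r0: [   1    0    0]
  r1: [   0    1   -1]
  r2: [   0    0    0]
Fix exponent of X3 at 1; solve each RREF row for its pivot's exponent:
  r0: exp(X1) + (0)·1 = 0 ⇒ exp(X1) = 0
  r1: exp(X2) + (-1)·1 = 0 ⇒ exp(X2) = 1
Π_1 = X2 · X3

["0", "1", "1"]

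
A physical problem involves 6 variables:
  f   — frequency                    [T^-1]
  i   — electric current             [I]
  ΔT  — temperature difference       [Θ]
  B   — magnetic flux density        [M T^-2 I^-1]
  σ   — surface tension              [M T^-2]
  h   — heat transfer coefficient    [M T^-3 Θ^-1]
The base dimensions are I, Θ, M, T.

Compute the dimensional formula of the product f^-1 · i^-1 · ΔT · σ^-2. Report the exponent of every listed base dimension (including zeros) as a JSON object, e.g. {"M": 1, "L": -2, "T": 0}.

{"I": -1, "Θ": 1, "M": -2, "T": 5}

Write exponents as rows I,Θ,M,T / cols f,i,ΔT,B,σ,h:
  I: [ 0  1  0 -1  0  0]
  Θ: [ 0  0  1  0  0 -1]
  M: [ 0  0  0  1  1  1]
  T: [-1  0  0 -2 -2 -3]
  [I]: (-1)·0+(-1)·1+(1)·0+(-2)·0 = -1
  [Θ]: (-1)·0+(-1)·0+(1)·1+(-2)·0 = 1
  [M]: (-1)·0+(-1)·0+(1)·0+(-2)·1 = -2
  [T]: (-1)·-1+(-1)·0+(1)·0+(-2)·-2 = 5
⇒ I^-1 Θ M^-2 T^5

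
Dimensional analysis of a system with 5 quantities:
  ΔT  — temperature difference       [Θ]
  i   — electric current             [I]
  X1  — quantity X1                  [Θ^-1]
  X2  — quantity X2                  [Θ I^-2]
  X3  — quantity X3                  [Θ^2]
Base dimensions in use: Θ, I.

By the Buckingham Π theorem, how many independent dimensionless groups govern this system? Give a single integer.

Exponent matrix [Θ,I] × [ΔT,i,X1,X2,X3]:
  Θ: [ 1  0 -1  1  2]
  I: [ 0  1  0 -2  0]
RREF → pivots at {ΔT,i} ⇒ r = 2
5 vars − rank 2 = 3 Π groups

3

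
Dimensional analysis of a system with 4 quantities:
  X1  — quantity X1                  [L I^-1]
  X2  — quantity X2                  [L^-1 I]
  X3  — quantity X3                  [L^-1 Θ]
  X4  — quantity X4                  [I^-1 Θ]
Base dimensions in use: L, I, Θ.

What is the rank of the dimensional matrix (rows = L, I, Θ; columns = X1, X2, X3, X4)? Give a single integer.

2

Write exponents as rows L,I,Θ / cols X1,X2,X3,X4:
  L: [ 1 -1 -1  0]
  I: [-1  1  0 -1]
  Θ: [ 0  0  1  1]
Row reduction gives pivot columns X1,X3; rank = 2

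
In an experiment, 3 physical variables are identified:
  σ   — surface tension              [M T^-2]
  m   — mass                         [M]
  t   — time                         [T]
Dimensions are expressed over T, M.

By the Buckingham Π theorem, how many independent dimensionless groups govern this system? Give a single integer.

1

Write exponents as rows T,M / cols σ,m,t:
  T: [-2  0  1]
  M: [ 1  1  0]
RREF → pivots at {σ,m} ⇒ r = 2
Π count = n − r = 3 − 2 = 1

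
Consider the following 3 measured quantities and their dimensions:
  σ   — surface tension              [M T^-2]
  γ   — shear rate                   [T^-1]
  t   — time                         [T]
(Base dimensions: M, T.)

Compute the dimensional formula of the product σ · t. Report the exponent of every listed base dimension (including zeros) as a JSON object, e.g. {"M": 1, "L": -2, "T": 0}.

{"M": 1, "T": -1}

Dimensional matrix (M×T by σ×γ×t):
  M: [ 1  0  0]
  T: [-2 -1  1]
  [M]: (1)·1+(1)·0 = 1
  [T]: (1)·-2+(1)·1 = -1
⇒ M T^-1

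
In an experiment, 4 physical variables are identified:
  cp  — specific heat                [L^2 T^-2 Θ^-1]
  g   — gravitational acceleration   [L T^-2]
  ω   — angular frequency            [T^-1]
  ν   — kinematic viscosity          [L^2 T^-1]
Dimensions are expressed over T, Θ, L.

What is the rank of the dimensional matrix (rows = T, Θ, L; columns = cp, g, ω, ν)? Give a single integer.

Exponent matrix [T,Θ,L] × [cp,g,ω,ν]:
  T: [-2 -2 -1 -1]
  Θ: [-1  0  0  0]
  L: [ 2  1  0  2]
Echelon form has 3 nonzero rows (pivots: cp,g,ω)

3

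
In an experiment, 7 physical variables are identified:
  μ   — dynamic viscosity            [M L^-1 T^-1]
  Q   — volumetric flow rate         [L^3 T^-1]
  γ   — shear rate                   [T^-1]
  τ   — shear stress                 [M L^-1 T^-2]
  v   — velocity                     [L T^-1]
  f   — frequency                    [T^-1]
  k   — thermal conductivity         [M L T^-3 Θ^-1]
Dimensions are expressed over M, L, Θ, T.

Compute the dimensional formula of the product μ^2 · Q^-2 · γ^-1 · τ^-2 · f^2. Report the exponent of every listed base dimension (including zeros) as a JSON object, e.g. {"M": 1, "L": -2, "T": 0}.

{"M": 0, "L": -6, "Θ": 0, "T": 3}

Write exponents as rows M,L,Θ,T / cols μ,Q,γ,τ,v,f,k:
  M: [ 1  0  0  1  0  0  1]
  L: [-1  3  0 -1  1  0  1]
  Θ: [ 0  0  0  0  0  0 -1]
  T: [-1 -1 -1 -2 -1 -1 -3]
  [M]: (2)·1+(-2)·0+(-1)·0+(-2)·1+(2)·0 = 0
  [L]: (2)·-1+(-2)·3+(-1)·0+(-2)·-1+(2)·0 = -6
  [Θ]: (2)·0+(-2)·0+(-1)·0+(-2)·0+(2)·0 = 0
  [T]: (2)·-1+(-2)·-1+(-1)·-1+(-2)·-2+(2)·-1 = 3
⇒ L^-6 T^3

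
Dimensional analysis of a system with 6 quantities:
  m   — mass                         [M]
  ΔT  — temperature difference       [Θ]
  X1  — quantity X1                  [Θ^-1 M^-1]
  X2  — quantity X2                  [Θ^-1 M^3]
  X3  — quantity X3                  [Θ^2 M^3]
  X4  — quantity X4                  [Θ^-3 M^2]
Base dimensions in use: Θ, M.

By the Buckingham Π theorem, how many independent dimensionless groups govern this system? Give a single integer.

Exponent matrix [Θ,M] × [m,ΔT,X1,X2,X3,X4]:
  Θ: [ 0  1 -1 -1  2 -3]
  M: [ 1  0 -1  3  3  2]
Row reduction gives pivot columns m,ΔT; rank = 2
Π count = n − r = 6 − 2 = 4

4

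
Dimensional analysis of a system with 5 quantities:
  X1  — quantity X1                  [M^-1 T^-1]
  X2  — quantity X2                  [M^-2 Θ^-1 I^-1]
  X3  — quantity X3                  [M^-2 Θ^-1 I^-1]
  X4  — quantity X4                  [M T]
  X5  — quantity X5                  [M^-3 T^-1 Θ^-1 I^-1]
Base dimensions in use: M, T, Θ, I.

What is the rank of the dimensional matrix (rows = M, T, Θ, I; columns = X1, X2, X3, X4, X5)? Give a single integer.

2

Write exponents as rows M,T,Θ,I / cols X1,X2,X3,X4,X5:
  M: [-1 -2 -2  1 -3]
  T: [-1  0  0  1 -1]
  Θ: [ 0 -1 -1  0 -1]
  I: [ 0 -1 -1  0 -1]
Echelon form has 2 nonzero rows (pivots: X1,X2)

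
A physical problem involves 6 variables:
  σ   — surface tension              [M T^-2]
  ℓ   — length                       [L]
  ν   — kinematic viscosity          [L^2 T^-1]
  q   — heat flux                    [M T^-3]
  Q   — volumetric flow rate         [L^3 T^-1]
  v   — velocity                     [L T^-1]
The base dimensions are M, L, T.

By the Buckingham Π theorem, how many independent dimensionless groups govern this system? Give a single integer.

3

Write exponents as rows M,L,T / cols σ,ℓ,ν,q,Q,v:
  M: [ 1  0  0  1  0  0]
  L: [ 0  1  2  0  3  1]
  T: [-2  0 -1 -3 -1 -1]
Echelon form has 3 nonzero rows (pivots: σ,ℓ,ν)
n=6, r=3 ⇒ 3 dimensionless groups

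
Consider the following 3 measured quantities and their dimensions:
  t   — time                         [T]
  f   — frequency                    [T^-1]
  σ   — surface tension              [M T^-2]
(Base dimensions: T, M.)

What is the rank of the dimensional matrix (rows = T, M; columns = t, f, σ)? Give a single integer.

Exponent matrix [T,M] × [t,f,σ]:
  T: [ 1 -1 -2]
  M: [ 0  0  1]
Echelon form has 2 nonzero rows (pivots: t,σ)

2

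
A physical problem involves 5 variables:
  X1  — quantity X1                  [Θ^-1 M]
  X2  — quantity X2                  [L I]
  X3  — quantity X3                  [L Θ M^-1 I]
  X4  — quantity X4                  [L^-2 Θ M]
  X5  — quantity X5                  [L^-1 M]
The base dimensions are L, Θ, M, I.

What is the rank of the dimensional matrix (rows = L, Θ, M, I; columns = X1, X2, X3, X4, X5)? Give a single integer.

3

Exponent matrix [L,Θ,M,I] × [X1,X2,X3,X4,X5]:
  L: [ 0  1  1 -2 -1]
  Θ: [-1  0  1  1  0]
  M: [ 1  0 -1  1  1]
  I: [ 0  1  1  0  0]
RREF → pivots at {X1,X2,X4} ⇒ r = 3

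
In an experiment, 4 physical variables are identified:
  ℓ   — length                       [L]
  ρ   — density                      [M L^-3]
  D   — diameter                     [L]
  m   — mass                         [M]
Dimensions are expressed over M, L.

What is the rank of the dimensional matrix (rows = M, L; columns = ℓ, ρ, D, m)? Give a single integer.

Exponent matrix [M,L] × [ℓ,ρ,D,m]:
  M: [ 0  1  0  1]
  L: [ 1 -3  1  0]
RREF → pivots at {ℓ,ρ} ⇒ r = 2

2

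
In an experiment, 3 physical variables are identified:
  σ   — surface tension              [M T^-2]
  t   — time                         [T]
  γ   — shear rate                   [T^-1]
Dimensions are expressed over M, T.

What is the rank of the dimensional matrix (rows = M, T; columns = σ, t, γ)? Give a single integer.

2

Exponent matrix [M,T] × [σ,t,γ]:
  M: [ 1  0  0]
  T: [-2  1 -1]
Echelon form has 2 nonzero rows (pivots: σ,t)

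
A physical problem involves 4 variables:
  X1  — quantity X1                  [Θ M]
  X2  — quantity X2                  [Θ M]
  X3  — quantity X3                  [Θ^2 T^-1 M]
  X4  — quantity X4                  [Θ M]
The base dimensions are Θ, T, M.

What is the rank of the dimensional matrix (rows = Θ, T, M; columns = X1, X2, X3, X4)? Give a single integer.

2

Write exponents as rows Θ,T,M / cols X1,X2,X3,X4:
  Θ: [ 1  1  2  1]
  T: [ 0  0 -1  0]
  M: [ 1  1  1  1]
Row reduction gives pivot columns X1,X3; rank = 2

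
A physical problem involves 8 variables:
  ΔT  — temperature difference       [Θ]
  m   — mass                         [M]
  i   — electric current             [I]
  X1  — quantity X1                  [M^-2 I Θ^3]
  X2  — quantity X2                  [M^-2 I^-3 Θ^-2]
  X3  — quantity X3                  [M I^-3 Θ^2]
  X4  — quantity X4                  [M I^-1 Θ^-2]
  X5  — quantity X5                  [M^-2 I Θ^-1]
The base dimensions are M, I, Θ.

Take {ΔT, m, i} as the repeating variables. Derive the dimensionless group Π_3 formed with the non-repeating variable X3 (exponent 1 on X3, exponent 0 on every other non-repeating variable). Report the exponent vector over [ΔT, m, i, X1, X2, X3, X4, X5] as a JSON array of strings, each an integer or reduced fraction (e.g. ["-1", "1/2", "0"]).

["-2", "-1", "3", "0", "0", "1", "0", "0"]

Dimensional matrix (M×I×Θ by ΔT×m×i×X1×X2×X3×X4×X5):
  M: [ 0  1  0 -2 -2  1  1 -2]
  I: [ 0  0  1  1 -3 -3 -1  1]
  Θ: [ 1  0  0  3 -2  2 -2 -1]
RREF → pivots at {ΔT,m,i} ⇒ r = 3
Repeat: ΔT,m,i; free: X1,X2,X3,X4,X5
RREF:
  r0: [   1    0    0    3   -2    2   -2   -1]
  r1: [   0    1    0   -2   -2    1    1   -2]
  r2: [   0    0    1    1   -3   -3   -1    1]
Fix exponent of X3 at 1, X1 at 0, X2 at 0, X4 at 0, X5 at 0; solve each RREF row for its pivot's exponent:
  r0: exp(ΔT) + (2)·1 = 0 ⇒ exp(ΔT) = -2
  r1: exp(m) + (1)·1 = 0 ⇒ exp(m) = -1
  r2: exp(i) + (-3)·1 = 0 ⇒ exp(i) = 3
Π_3 = ΔT^-2 · m^-1 · i^3 · X3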